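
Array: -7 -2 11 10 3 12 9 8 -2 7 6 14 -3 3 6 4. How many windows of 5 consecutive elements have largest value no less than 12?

10

(-7, -2, 11, 10, 3) → max 11
(-2, 11, 10, 3, 12) → max 12  ≥ 12 ✓
(11, 10, 3, 12, 9) → max 12  ≥ 12 ✓
(10, 3, 12, 9, 8) → max 12  ≥ 12 ✓
(3, 12, 9, 8, -2) → max 12  ≥ 12 ✓
(12, 9, 8, -2, 7) → max 12  ≥ 12 ✓
(9, 8, -2, 7, 6) → max 9
(8, -2, 7, 6, 14) → max 14  ≥ 12 ✓
(-2, 7, 6, 14, -3) → max 14  ≥ 12 ✓
(7, 6, 14, -3, 3) → max 14  ≥ 12 ✓
(6, 14, -3, 3, 6) → max 14  ≥ 12 ✓
(14, -3, 3, 6, 4) → max 14  ≥ 12 ✓
10 windows satisfy the condition.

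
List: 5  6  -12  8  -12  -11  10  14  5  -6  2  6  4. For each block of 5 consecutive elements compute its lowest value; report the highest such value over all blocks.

(5, 6, -12, 8, -12) → min -12
(6, -12, 8, -12, -11) → min -12
(-12, 8, -12, -11, 10) → min -12
(8, -12, -11, 10, 14) → min -12
(-12, -11, 10, 14, 5) → min -12
(-11, 10, 14, 5, -6) → min -11
(10, 14, 5, -6, 2) → min -6
(14, 5, -6, 2, 6) → min -6
(5, -6, 2, 6, 4) → min -6
Highest of these is -6.

-6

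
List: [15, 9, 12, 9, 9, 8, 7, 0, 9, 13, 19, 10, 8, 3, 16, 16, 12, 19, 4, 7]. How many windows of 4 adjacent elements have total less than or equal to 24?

2

[15, 9, 12, 9] → sum 45
[9, 12, 9, 9] → sum 39
[12, 9, 9, 8] → sum 38
[9, 9, 8, 7] → sum 33
[9, 8, 7, 0] → sum 24  ≤ 24 ✓
[8, 7, 0, 9] → sum 24  ≤ 24 ✓
[7, 0, 9, 13] → sum 29
[0, 9, 13, 19] → sum 41
[9, 13, 19, 10] → sum 51
[13, 19, 10, 8] → sum 50
[19, 10, 8, 3] → sum 40
[10, 8, 3, 16] → sum 37
[8, 3, 16, 16] → sum 43
[3, 16, 16, 12] → sum 47
[16, 16, 12, 19] → sum 63
[16, 12, 19, 4] → sum 51
[12, 19, 4, 7] → sum 42
2 windows satisfy the condition.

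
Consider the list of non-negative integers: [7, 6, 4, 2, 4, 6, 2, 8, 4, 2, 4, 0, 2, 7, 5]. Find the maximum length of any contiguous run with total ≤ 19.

6

[7] sum 7 len 1
[7, 6] sum 13 len 2
[7, 6, 4] sum 17 len 3
[7, 6, 4, 2] sum 19 len 4
[6, 4, 2, 4] sum 16 len 4
[4, 2, 4, 6] sum 16 len 4
[4, 2, 4, 6, 2] sum 18 len 5
[6, 2, 8] sum 16 len 3
[2, 8, 4] sum 14 len 3
[2, 8, 4, 2] sum 16 len 4
[8, 4, 2, 4] sum 18 len 4
[8, 4, 2, 4, 0] sum 18 len 5
[4, 2, 4, 0, 2] sum 12 len 5
[4, 2, 4, 0, 2, 7] sum 19 len 6
[4, 0, 2, 7, 5] sum 18 len 5
Longest length seen: 6.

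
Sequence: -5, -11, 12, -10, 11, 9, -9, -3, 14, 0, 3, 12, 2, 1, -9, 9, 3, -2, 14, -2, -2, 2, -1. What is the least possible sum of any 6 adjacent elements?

2

(-5, -11, 12, -10, 11, 9) → sum 6
(-11, 12, -10, 11, 9, -9) → sum 2
(12, -10, 11, 9, -9, -3) → sum 10
(-10, 11, 9, -9, -3, 14) → sum 12
(11, 9, -9, -3, 14, 0) → sum 22
(9, -9, -3, 14, 0, 3) → sum 14
(-9, -3, 14, 0, 3, 12) → sum 17
(-3, 14, 0, 3, 12, 2) → sum 28
(14, 0, 3, 12, 2, 1) → sum 32
(0, 3, 12, 2, 1, -9) → sum 9
(3, 12, 2, 1, -9, 9) → sum 18
(12, 2, 1, -9, 9, 3) → sum 18
(2, 1, -9, 9, 3, -2) → sum 4
(1, -9, 9, 3, -2, 14) → sum 16
(-9, 9, 3, -2, 14, -2) → sum 13
(9, 3, -2, 14, -2, -2) → sum 20
(3, -2, 14, -2, -2, 2) → sum 13
(-2, 14, -2, -2, 2, -1) → sum 9
Least of these is 2.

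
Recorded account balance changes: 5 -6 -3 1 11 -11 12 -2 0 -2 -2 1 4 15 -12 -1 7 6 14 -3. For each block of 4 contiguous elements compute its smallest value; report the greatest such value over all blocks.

-1

5 -6 -3 1 → min -6
-6 -3 1 11 → min -6
-3 1 11 -11 → min -11
1 11 -11 12 → min -11
11 -11 12 -2 → min -11
-11 12 -2 0 → min -11
12 -2 0 -2 → min -2
-2 0 -2 -2 → min -2
0 -2 -2 1 → min -2
-2 -2 1 4 → min -2
-2 1 4 15 → min -2
1 4 15 -12 → min -12
4 15 -12 -1 → min -12
15 -12 -1 7 → min -12
-12 -1 7 6 → min -12
-1 7 6 14 → min -1
7 6 14 -3 → min -3
Greatest of these is -1.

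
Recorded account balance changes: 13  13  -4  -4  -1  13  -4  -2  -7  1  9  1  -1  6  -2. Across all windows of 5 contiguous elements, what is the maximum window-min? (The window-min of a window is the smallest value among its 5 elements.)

-1

13 13 -4 -4 -1 → min -4
13 -4 -4 -1 13 → min -4
-4 -4 -1 13 -4 → min -4
-4 -1 13 -4 -2 → min -4
-1 13 -4 -2 -7 → min -7
13 -4 -2 -7 1 → min -7
-4 -2 -7 1 9 → min -7
-2 -7 1 9 1 → min -7
-7 1 9 1 -1 → min -7
1 9 1 -1 6 → min -1
9 1 -1 6 -2 → min -2
Maximum of these is -1.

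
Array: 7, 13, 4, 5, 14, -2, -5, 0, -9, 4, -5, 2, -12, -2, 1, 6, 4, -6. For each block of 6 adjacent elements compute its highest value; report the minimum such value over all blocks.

(7, 13, 4, 5, 14, -2) → max 14
(13, 4, 5, 14, -2, -5) → max 14
(4, 5, 14, -2, -5, 0) → max 14
(5, 14, -2, -5, 0, -9) → max 14
(14, -2, -5, 0, -9, 4) → max 14
(-2, -5, 0, -9, 4, -5) → max 4
(-5, 0, -9, 4, -5, 2) → max 4
(0, -9, 4, -5, 2, -12) → max 4
(-9, 4, -5, 2, -12, -2) → max 4
(4, -5, 2, -12, -2, 1) → max 4
(-5, 2, -12, -2, 1, 6) → max 6
(2, -12, -2, 1, 6, 4) → max 6
(-12, -2, 1, 6, 4, -6) → max 6
Minimum of these is 4.

4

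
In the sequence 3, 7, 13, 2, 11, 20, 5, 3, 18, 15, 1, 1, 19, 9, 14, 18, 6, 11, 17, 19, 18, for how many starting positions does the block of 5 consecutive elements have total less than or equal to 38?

3 7 13 2 11 → sum 36  ≤ 38 ✓
7 13 2 11 20 → sum 53
13 2 11 20 5 → sum 51
2 11 20 5 3 → sum 41
11 20 5 3 18 → sum 57
20 5 3 18 15 → sum 61
5 3 18 15 1 → sum 42
3 18 15 1 1 → sum 38  ≤ 38 ✓
18 15 1 1 19 → sum 54
15 1 1 19 9 → sum 45
1 1 19 9 14 → sum 44
1 19 9 14 18 → sum 61
19 9 14 18 6 → sum 66
9 14 18 6 11 → sum 58
14 18 6 11 17 → sum 66
18 6 11 17 19 → sum 71
6 11 17 19 18 → sum 71
2 windows satisfy the condition.

2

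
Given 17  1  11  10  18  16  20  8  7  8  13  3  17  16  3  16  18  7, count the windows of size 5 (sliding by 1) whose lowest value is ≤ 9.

13

17 1 11 10 18 → min 1  ≤ 9 ✓
1 11 10 18 16 → min 1  ≤ 9 ✓
11 10 18 16 20 → min 10
10 18 16 20 8 → min 8  ≤ 9 ✓
18 16 20 8 7 → min 7  ≤ 9 ✓
16 20 8 7 8 → min 7  ≤ 9 ✓
20 8 7 8 13 → min 7  ≤ 9 ✓
8 7 8 13 3 → min 3  ≤ 9 ✓
7 8 13 3 17 → min 3  ≤ 9 ✓
8 13 3 17 16 → min 3  ≤ 9 ✓
13 3 17 16 3 → min 3  ≤ 9 ✓
3 17 16 3 16 → min 3  ≤ 9 ✓
17 16 3 16 18 → min 3  ≤ 9 ✓
16 3 16 18 7 → min 3  ≤ 9 ✓
13 windows satisfy the condition.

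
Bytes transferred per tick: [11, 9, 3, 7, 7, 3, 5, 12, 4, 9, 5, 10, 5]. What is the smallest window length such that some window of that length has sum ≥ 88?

add 11: running sum 11 < 88
add 9: running sum 20 < 88
add 3: running sum 23 < 88
add 7: running sum 30 < 88
add 7: running sum 37 < 88
add 3: running sum 40 < 88
add 5: running sum 45 < 88
add 12: running sum 57 < 88
add 4: running sum 61 < 88
add 9: running sum 70 < 88
add 5: running sum 75 < 88
add 10: running sum 85 < 88
add 5: shortest ending here [11, 9, 3, 7, 7, 3, 5, 12, 4, 9, 5, 10, 5] sum 90, len 13
Shortest qualifying length: 13.

13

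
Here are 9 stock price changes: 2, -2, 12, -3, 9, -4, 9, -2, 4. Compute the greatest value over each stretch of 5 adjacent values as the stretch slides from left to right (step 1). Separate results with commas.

(2, -2, 12, -3, 9) → max 12
(-2, 12, -3, 9, -4) → max 12
(12, -3, 9, -4, 9) → max 12
(-3, 9, -4, 9, -2) → max 9
(9, -4, 9, -2, 4) → max 9

12, 12, 12, 9, 9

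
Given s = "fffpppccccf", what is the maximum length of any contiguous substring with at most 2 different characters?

[f] 1 distinct, len 1
[f, f] 1 distinct, len 2
[f, f, f] 1 distinct, len 3
[f, f, f, p] 2 distinct, len 4
[f, f, f, p, p] 2 distinct, len 5
[f, f, f, p, p, p] 2 distinct, len 6
[p, p, p, c] 2 distinct, len 4
[p, p, p, c, c] 2 distinct, len 5
[p, p, p, c, c, c] 2 distinct, len 6
[p, p, p, c, c, c, c] 2 distinct, len 7
[c, c, c, c, f] 2 distinct, len 5
Longest length with ≤2 distinct: 7.

7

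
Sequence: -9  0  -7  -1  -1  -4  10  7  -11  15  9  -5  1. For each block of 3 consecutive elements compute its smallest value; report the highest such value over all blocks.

-4

(-9, 0, -7) → min -9
(0, -7, -1) → min -7
(-7, -1, -1) → min -7
(-1, -1, -4) → min -4
(-1, -4, 10) → min -4
(-4, 10, 7) → min -4
(10, 7, -11) → min -11
(7, -11, 15) → min -11
(-11, 15, 9) → min -11
(15, 9, -5) → min -5
(9, -5, 1) → min -5
Highest of these is -4.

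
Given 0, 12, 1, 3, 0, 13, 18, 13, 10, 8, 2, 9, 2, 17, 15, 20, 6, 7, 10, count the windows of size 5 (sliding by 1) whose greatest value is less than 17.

4

[0, 12, 1, 3, 0] → max 12  < 17 ✓
[12, 1, 3, 0, 13] → max 13  < 17 ✓
[1, 3, 0, 13, 18] → max 18
[3, 0, 13, 18, 13] → max 18
[0, 13, 18, 13, 10] → max 18
[13, 18, 13, 10, 8] → max 18
[18, 13, 10, 8, 2] → max 18
[13, 10, 8, 2, 9] → max 13  < 17 ✓
[10, 8, 2, 9, 2] → max 10  < 17 ✓
[8, 2, 9, 2, 17] → max 17
[2, 9, 2, 17, 15] → max 17
[9, 2, 17, 15, 20] → max 20
[2, 17, 15, 20, 6] → max 20
[17, 15, 20, 6, 7] → max 20
[15, 20, 6, 7, 10] → max 20
4 windows satisfy the condition.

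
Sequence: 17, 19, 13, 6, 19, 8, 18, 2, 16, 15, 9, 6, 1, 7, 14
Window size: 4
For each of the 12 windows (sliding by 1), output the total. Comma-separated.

Sliding a size-4 window across the 15 values:
(17, 19, 13, 6) → sum 55
(19, 13, 6, 19) → sum 57
(13, 6, 19, 8) → sum 46
(6, 19, 8, 18) → sum 51
(19, 8, 18, 2) → sum 47
(8, 18, 2, 16) → sum 44
(18, 2, 16, 15) → sum 51
(2, 16, 15, 9) → sum 42
(16, 15, 9, 6) → sum 46
(15, 9, 6, 1) → sum 31
(9, 6, 1, 7) → sum 23
(6, 1, 7, 14) → sum 28

55, 57, 46, 51, 47, 44, 51, 42, 46, 31, 23, 28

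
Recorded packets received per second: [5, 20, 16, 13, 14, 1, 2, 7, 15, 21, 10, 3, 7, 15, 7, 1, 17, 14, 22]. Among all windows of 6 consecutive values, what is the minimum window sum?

Window sums for each of the 14 positions:
[5, 20, 16, 13, 14, 1] → sum 69
[20, 16, 13, 14, 1, 2] → sum 66
[16, 13, 14, 1, 2, 7] → sum 53
[13, 14, 1, 2, 7, 15] → sum 52
[14, 1, 2, 7, 15, 21] → sum 60
[1, 2, 7, 15, 21, 10] → sum 56
[2, 7, 15, 21, 10, 3] → sum 58
[7, 15, 21, 10, 3, 7] → sum 63
[15, 21, 10, 3, 7, 15] → sum 71
[21, 10, 3, 7, 15, 7] → sum 63
[10, 3, 7, 15, 7, 1] → sum 43
[3, 7, 15, 7, 1, 17] → sum 50
[7, 15, 7, 1, 17, 14] → sum 61
[15, 7, 1, 17, 14, 22] → sum 76
Minimum of these is 43.

43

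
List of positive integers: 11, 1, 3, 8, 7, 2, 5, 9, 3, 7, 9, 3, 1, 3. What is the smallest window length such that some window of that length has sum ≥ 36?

6

add 11: running sum 11 < 36
add 1: running sum 12 < 36
add 3: running sum 15 < 36
add 8: running sum 23 < 36
add 7: running sum 30 < 36
add 2: running sum 32 < 36
add 5: shortest ending here [11, 1, 3, 8, 7, 2, 5] sum 37, len 7
add 9: shortest ending here [11, 1, 3, 8, 7, 2, 5, 9] sum 46, len 8
add 3: shortest ending here [3, 8, 7, 2, 5, 9, 3] sum 37, len 7
add 7: shortest ending here [8, 7, 2, 5, 9, 3, 7] sum 41, len 7
add 9: shortest ending here [7, 2, 5, 9, 3, 7, 9] sum 42, len 7
add 3: shortest ending here [5, 9, 3, 7, 9, 3] sum 36, len 6
add 1: shortest ending here [5, 9, 3, 7, 9, 3, 1] sum 37, len 7
add 3: shortest ending here [5, 9, 3, 7, 9, 3, 1, 3] sum 40, len 8
Shortest qualifying length: 6.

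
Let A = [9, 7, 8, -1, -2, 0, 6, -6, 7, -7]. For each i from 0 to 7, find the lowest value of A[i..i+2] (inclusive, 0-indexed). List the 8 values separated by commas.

7, -1, -2, -2, -2, -6, -6, -7

(9, 7, 8) → min 7
(7, 8, -1) → min -1
(8, -1, -2) → min -2
(-1, -2, 0) → min -2
(-2, 0, 6) → min -2
(0, 6, -6) → min -6
(6, -6, 7) → min -6
(-6, 7, -7) → min -7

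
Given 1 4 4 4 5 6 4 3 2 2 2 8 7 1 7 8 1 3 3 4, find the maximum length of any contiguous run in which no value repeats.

add 1: [1] len 1
add 4: [1, 4] len 2
add 4 (repeat 4, move left end past it): [4] len 1
add 4 (repeat 4, move left end past it): [4] len 1
add 5: [4, 5] len 2
add 6: [4, 5, 6] len 3
add 4 (repeat 4, move left end past it): [5, 6, 4] len 3
add 3: [5, 6, 4, 3] len 4
add 2: [5, 6, 4, 3, 2] len 5
add 2 (repeat 2, move left end past it): [2] len 1
add 2 (repeat 2, move left end past it): [2] len 1
add 8: [2, 8] len 2
add 7: [2, 8, 7] len 3
add 1: [2, 8, 7, 1] len 4
add 7 (repeat 7, move left end past it): [1, 7] len 2
add 8: [1, 7, 8] len 3
add 1 (repeat 1, move left end past it): [7, 8, 1] len 3
add 3: [7, 8, 1, 3] len 4
add 3 (repeat 3, move left end past it): [3] len 1
add 4: [3, 4] len 2
Longest all-distinct length: 5.

5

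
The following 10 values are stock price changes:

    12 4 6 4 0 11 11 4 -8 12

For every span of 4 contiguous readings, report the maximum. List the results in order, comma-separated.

12, 6, 11, 11, 11, 11, 12

[12, 4, 6, 4] → max 12
[4, 6, 4, 0] → max 6
[6, 4, 0, 11] → max 11
[4, 0, 11, 11] → max 11
[0, 11, 11, 4] → max 11
[11, 11, 4, -8] → max 11
[11, 4, -8, 12] → max 12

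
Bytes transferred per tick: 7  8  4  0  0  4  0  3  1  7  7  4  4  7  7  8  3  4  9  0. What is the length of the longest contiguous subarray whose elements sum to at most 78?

Extend to the right; shrink from the left whenever the sum exceeds 78:
add 7: [7] sum 7, len 1
add 8: [7, 8] sum 15, len 2
add 4: [7, 8, 4] sum 19, len 3
add 0: [7, 8, 4, 0] sum 19, len 4
add 0: [7, 8, 4, 0, 0] sum 19, len 5
add 4: [7, 8, 4, 0, 0, 4] sum 23, len 6
add 0: [7, 8, 4, 0, 0, 4, 0] sum 23, len 7
add 3: [7, 8, 4, 0, 0, 4, 0, 3] sum 26, len 8
add 1: [7, 8, 4, 0, 0, 4, 0, 3, 1] sum 27, len 9
add 7: [7, 8, 4, 0, 0, 4, 0, 3, 1, 7] sum 34, len 10
add 7: [7, 8, 4, 0, 0, 4, 0, 3, 1, 7, 7] sum 41, len 11
add 4: [7, 8, 4, 0, 0, 4, 0, 3, 1, 7, 7, 4] sum 45, len 12
add 4: [7, 8, 4, 0, 0, 4, 0, 3, 1, 7, 7, 4, 4] sum 49, len 13
add 7: [7, 8, 4, 0, 0, 4, 0, 3, 1, 7, 7, 4, 4, 7] sum 56, len 14
add 7: [7, 8, 4, 0, 0, 4, 0, 3, 1, 7, 7, 4, 4, 7, 7] sum 63, len 15
add 8: [7, 8, 4, 0, 0, 4, 0, 3, 1, 7, 7, 4, 4, 7, 7, 8] sum 71, len 16
add 3: [7, 8, 4, 0, 0, 4, 0, 3, 1, 7, 7, 4, 4, 7, 7, 8, 3] sum 74, len 17
add 4: [7, 8, 4, 0, 0, 4, 0, 3, 1, 7, 7, 4, 4, 7, 7, 8, 3, 4] sum 78, len 18
add 9: [4, 0, 0, 4, 0, 3, 1, 7, 7, 4, 4, 7, 7, 8, 3, 4, 9] sum 72, len 17
add 0: [4, 0, 0, 4, 0, 3, 1, 7, 7, 4, 4, 7, 7, 8, 3, 4, 9, 0] sum 72, len 18
Longest length seen: 18.

18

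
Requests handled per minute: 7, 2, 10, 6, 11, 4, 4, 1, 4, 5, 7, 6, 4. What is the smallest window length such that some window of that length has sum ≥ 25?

Extend right; whenever the sum reaches 25, record the length and shrink from the left:
add 7: running sum 7 < 25
add 2: running sum 9 < 25
add 10: running sum 19 < 25
add 6: shortest ending here [7, 2, 10, 6] sum 25, len 4
add 11: shortest ending here [10, 6, 11] sum 27, len 3
add 4: shortest ending here [10, 6, 11, 4] sum 31, len 4
add 4: shortest ending here [6, 11, 4, 4] sum 25, len 4
add 1: shortest ending here [6, 11, 4, 4, 1] sum 26, len 5
add 4: shortest ending here [6, 11, 4, 4, 1, 4] sum 30, len 6
add 5: shortest ending here [11, 4, 4, 1, 4, 5] sum 29, len 6
add 7: shortest ending here [4, 4, 1, 4, 5, 7] sum 25, len 6
add 6: shortest ending here [4, 1, 4, 5, 7, 6] sum 27, len 6
add 4: shortest ending here [4, 5, 7, 6, 4] sum 26, len 5
Shortest qualifying length: 3.

3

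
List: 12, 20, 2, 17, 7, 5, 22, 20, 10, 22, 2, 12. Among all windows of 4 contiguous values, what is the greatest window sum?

Each size-4 window and its sum:
(12, 20, 2, 17) → sum 51
(20, 2, 17, 7) → sum 46
(2, 17, 7, 5) → sum 31
(17, 7, 5, 22) → sum 51
(7, 5, 22, 20) → sum 54
(5, 22, 20, 10) → sum 57
(22, 20, 10, 22) → sum 74
(20, 10, 22, 2) → sum 54
(10, 22, 2, 12) → sum 46
Greatest of these is 74.

74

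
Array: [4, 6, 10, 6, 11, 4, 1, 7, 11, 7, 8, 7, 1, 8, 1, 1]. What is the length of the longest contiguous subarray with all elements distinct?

6

add 4: [4] len 1
add 6: [4, 6] len 2
add 10: [4, 6, 10] len 3
add 6 (repeat 6, move left end past it): [10, 6] len 2
add 11: [10, 6, 11] len 3
add 4: [10, 6, 11, 4] len 4
add 1: [10, 6, 11, 4, 1] len 5
add 7: [10, 6, 11, 4, 1, 7] len 6
add 11 (repeat 11, move left end past it): [4, 1, 7, 11] len 4
add 7 (repeat 7, move left end past it): [11, 7] len 2
add 8: [11, 7, 8] len 3
add 7 (repeat 7, move left end past it): [8, 7] len 2
add 1: [8, 7, 1] len 3
add 8 (repeat 8, move left end past it): [7, 1, 8] len 3
add 1 (repeat 1, move left end past it): [8, 1] len 2
add 1 (repeat 1, move left end past it): [1] len 1
Longest all-distinct length: 6.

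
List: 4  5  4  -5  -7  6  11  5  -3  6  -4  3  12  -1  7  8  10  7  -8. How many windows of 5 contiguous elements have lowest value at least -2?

[4, 5, 4, -5, -7] → min -7
[5, 4, -5, -7, 6] → min -7
[4, -5, -7, 6, 11] → min -7
[-5, -7, 6, 11, 5] → min -7
[-7, 6, 11, 5, -3] → min -7
[6, 11, 5, -3, 6] → min -3
[11, 5, -3, 6, -4] → min -4
[5, -3, 6, -4, 3] → min -4
[-3, 6, -4, 3, 12] → min -4
[6, -4, 3, 12, -1] → min -4
[-4, 3, 12, -1, 7] → min -4
[3, 12, -1, 7, 8] → min -1  ≥ -2 ✓
[12, -1, 7, 8, 10] → min -1  ≥ -2 ✓
[-1, 7, 8, 10, 7] → min -1  ≥ -2 ✓
[7, 8, 10, 7, -8] → min -8
3 windows satisfy the condition.

3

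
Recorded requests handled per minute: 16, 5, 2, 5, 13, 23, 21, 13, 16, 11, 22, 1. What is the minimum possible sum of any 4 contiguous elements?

Each size-4 window and its sum:
[16, 5, 2, 5] → sum 28
[5, 2, 5, 13] → sum 25
[2, 5, 13, 23] → sum 43
[5, 13, 23, 21] → sum 62
[13, 23, 21, 13] → sum 70
[23, 21, 13, 16] → sum 73
[21, 13, 16, 11] → sum 61
[13, 16, 11, 22] → sum 62
[16, 11, 22, 1] → sum 50
Minimum of these is 25.

25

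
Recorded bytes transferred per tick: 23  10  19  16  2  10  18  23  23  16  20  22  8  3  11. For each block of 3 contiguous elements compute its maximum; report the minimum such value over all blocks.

11

Window maxs for each of the 13 positions:
23 10 19 → max 23
10 19 16 → max 19
19 16 2 → max 19
16 2 10 → max 16
2 10 18 → max 18
10 18 23 → max 23
18 23 23 → max 23
23 23 16 → max 23
23 16 20 → max 23
16 20 22 → max 22
20 22 8 → max 22
22 8 3 → max 22
8 3 11 → max 11
Minimum of these is 11.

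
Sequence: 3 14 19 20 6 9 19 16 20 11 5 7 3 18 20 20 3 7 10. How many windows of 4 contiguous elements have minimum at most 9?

15

[3, 14, 19, 20] → min 3  ≤ 9 ✓
[14, 19, 20, 6] → min 6  ≤ 9 ✓
[19, 20, 6, 9] → min 6  ≤ 9 ✓
[20, 6, 9, 19] → min 6  ≤ 9 ✓
[6, 9, 19, 16] → min 6  ≤ 9 ✓
[9, 19, 16, 20] → min 9  ≤ 9 ✓
[19, 16, 20, 11] → min 11
[16, 20, 11, 5] → min 5  ≤ 9 ✓
[20, 11, 5, 7] → min 5  ≤ 9 ✓
[11, 5, 7, 3] → min 3  ≤ 9 ✓
[5, 7, 3, 18] → min 3  ≤ 9 ✓
[7, 3, 18, 20] → min 3  ≤ 9 ✓
[3, 18, 20, 20] → min 3  ≤ 9 ✓
[18, 20, 20, 3] → min 3  ≤ 9 ✓
[20, 20, 3, 7] → min 3  ≤ 9 ✓
[20, 3, 7, 10] → min 3  ≤ 9 ✓
15 windows satisfy the condition.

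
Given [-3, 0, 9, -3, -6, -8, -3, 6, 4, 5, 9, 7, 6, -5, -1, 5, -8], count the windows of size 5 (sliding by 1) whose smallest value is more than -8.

-3 0 9 -3 -6 → min -6  > -8 ✓
0 9 -3 -6 -8 → min -8
9 -3 -6 -8 -3 → min -8
-3 -6 -8 -3 6 → min -8
-6 -8 -3 6 4 → min -8
-8 -3 6 4 5 → min -8
-3 6 4 5 9 → min -3  > -8 ✓
6 4 5 9 7 → min 4  > -8 ✓
4 5 9 7 6 → min 4  > -8 ✓
5 9 7 6 -5 → min -5  > -8 ✓
9 7 6 -5 -1 → min -5  > -8 ✓
7 6 -5 -1 5 → min -5  > -8 ✓
6 -5 -1 5 -8 → min -8
7 windows satisfy the condition.

7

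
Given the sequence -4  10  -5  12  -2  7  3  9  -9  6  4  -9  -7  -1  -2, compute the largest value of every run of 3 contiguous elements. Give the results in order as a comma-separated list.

10, 12, 12, 12, 7, 9, 9, 9, 6, 6, 4, -1, -1

[-4, 10, -5] → max 10
[10, -5, 12] → max 12
[-5, 12, -2] → max 12
[12, -2, 7] → max 12
[-2, 7, 3] → max 7
[7, 3, 9] → max 9
[3, 9, -9] → max 9
[9, -9, 6] → max 9
[-9, 6, 4] → max 6
[6, 4, -9] → max 6
[4, -9, -7] → max 4
[-9, -7, -1] → max -1
[-7, -1, -2] → max -1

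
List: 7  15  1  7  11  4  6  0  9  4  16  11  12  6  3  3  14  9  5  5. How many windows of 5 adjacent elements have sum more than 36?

7

(7, 15, 1, 7, 11) → sum 41  > 36 ✓
(15, 1, 7, 11, 4) → sum 38  > 36 ✓
(1, 7, 11, 4, 6) → sum 29
(7, 11, 4, 6, 0) → sum 28
(11, 4, 6, 0, 9) → sum 30
(4, 6, 0, 9, 4) → sum 23
(6, 0, 9, 4, 16) → sum 35
(0, 9, 4, 16, 11) → sum 40  > 36 ✓
(9, 4, 16, 11, 12) → sum 52  > 36 ✓
(4, 16, 11, 12, 6) → sum 49  > 36 ✓
(16, 11, 12, 6, 3) → sum 48  > 36 ✓
(11, 12, 6, 3, 3) → sum 35
(12, 6, 3, 3, 14) → sum 38  > 36 ✓
(6, 3, 3, 14, 9) → sum 35
(3, 3, 14, 9, 5) → sum 34
(3, 14, 9, 5, 5) → sum 36
7 windows satisfy the condition.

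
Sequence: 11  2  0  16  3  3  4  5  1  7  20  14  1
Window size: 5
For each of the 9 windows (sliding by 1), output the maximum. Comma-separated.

16, 16, 16, 16, 5, 7, 20, 20, 20

Sliding a size-5 window across the 13 values:
(11, 2, 0, 16, 3) → max 16
(2, 0, 16, 3, 3) → max 16
(0, 16, 3, 3, 4) → max 16
(16, 3, 3, 4, 5) → max 16
(3, 3, 4, 5, 1) → max 5
(3, 4, 5, 1, 7) → max 7
(4, 5, 1, 7, 20) → max 20
(5, 1, 7, 20, 14) → max 20
(1, 7, 20, 14, 1) → max 20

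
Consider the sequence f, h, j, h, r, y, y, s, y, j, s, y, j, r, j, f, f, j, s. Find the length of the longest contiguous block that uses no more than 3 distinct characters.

add f: window [f] (1 distinct), len 1
add h: window [f, h] (2 distinct), len 2
add j: window [f, h, j] (3 distinct), len 3
add h: window [f, h, j, h] (3 distinct), len 4
add r: window [h, j, h, r] (3 distinct), len 4
add y: window [h, r, y] (3 distinct), len 3
add y: window [h, r, y, y] (3 distinct), len 4
add s: window [r, y, y, s] (3 distinct), len 4
add y: window [r, y, y, s, y] (3 distinct), len 5
add j: window [y, y, s, y, j] (3 distinct), len 5
add s: window [y, y, s, y, j, s] (3 distinct), len 6
add y: window [y, y, s, y, j, s, y] (3 distinct), len 7
add j: window [y, y, s, y, j, s, y, j] (3 distinct), len 8
add r: window [y, j, r] (3 distinct), len 3
add j: window [y, j, r, j] (3 distinct), len 4
add f: window [j, r, j, f] (3 distinct), len 4
add f: window [j, r, j, f, f] (3 distinct), len 5
add j: window [j, r, j, f, f, j] (3 distinct), len 6
add s: window [j, f, f, j, s] (3 distinct), len 5
Longest length with ≤3 distinct: 8.

8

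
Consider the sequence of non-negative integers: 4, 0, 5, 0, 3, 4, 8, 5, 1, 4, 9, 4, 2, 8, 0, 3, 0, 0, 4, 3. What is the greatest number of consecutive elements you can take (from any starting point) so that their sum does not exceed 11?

[4] sum 4 len 1
[4, 0] sum 4 len 2
[4, 0, 5] sum 9 len 3
[4, 0, 5, 0] sum 9 len 4
[0, 5, 0, 3] sum 8 len 4
[0, 3, 4] sum 7 len 3
[8] sum 8 len 1
[5] sum 5 len 1
[5, 1] sum 6 len 2
[5, 1, 4] sum 10 len 3
[9] sum 9 len 1
[4] sum 4 len 1
[4, 2] sum 6 len 2
[2, 8] sum 10 len 2
[2, 8, 0] sum 10 len 3
[8, 0, 3] sum 11 len 3
[8, 0, 3, 0] sum 11 len 4
[8, 0, 3, 0, 0] sum 11 len 5
[0, 3, 0, 0, 4] sum 7 len 5
[0, 3, 0, 0, 4, 3] sum 10 len 6
Longest length seen: 6.

6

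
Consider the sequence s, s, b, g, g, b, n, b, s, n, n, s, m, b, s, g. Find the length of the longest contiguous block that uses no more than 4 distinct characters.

12

[s] 1 distinct, len 1
[s, s] 1 distinct, len 2
[s, s, b] 2 distinct, len 3
[s, s, b, g] 3 distinct, len 4
[s, s, b, g, g] 3 distinct, len 5
[s, s, b, g, g, b] 3 distinct, len 6
[s, s, b, g, g, b, n] 4 distinct, len 7
[s, s, b, g, g, b, n, b] 4 distinct, len 8
[s, s, b, g, g, b, n, b, s] 4 distinct, len 9
[s, s, b, g, g, b, n, b, s, n] 4 distinct, len 10
[s, s, b, g, g, b, n, b, s, n, n] 4 distinct, len 11
[s, s, b, g, g, b, n, b, s, n, n, s] 4 distinct, len 12
[b, n, b, s, n, n, s, m] 4 distinct, len 8
[b, n, b, s, n, n, s, m, b] 4 distinct, len 9
[b, n, b, s, n, n, s, m, b, s] 4 distinct, len 10
[s, m, b, s, g] 4 distinct, len 5
Longest length with ≤4 distinct: 12.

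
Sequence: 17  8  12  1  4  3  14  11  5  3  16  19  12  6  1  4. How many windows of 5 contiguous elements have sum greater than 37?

[17, 8, 12, 1, 4] → sum 42  > 37 ✓
[8, 12, 1, 4, 3] → sum 28
[12, 1, 4, 3, 14] → sum 34
[1, 4, 3, 14, 11] → sum 33
[4, 3, 14, 11, 5] → sum 37
[3, 14, 11, 5, 3] → sum 36
[14, 11, 5, 3, 16] → sum 49  > 37 ✓
[11, 5, 3, 16, 19] → sum 54  > 37 ✓
[5, 3, 16, 19, 12] → sum 55  > 37 ✓
[3, 16, 19, 12, 6] → sum 56  > 37 ✓
[16, 19, 12, 6, 1] → sum 54  > 37 ✓
[19, 12, 6, 1, 4] → sum 42  > 37 ✓
7 windows satisfy the condition.

7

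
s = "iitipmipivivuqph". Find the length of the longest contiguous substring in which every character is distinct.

add i: [i] len 1
add i (repeat i, move left end past it): [i] len 1
add t: [i, t] len 2
add i (repeat i, move left end past it): [t, i] len 2
add p: [t, i, p] len 3
add m: [t, i, p, m] len 4
add i (repeat i, move left end past it): [p, m, i] len 3
add p (repeat p, move left end past it): [m, i, p] len 3
add i (repeat i, move left end past it): [p, i] len 2
add v: [p, i, v] len 3
add i (repeat i, move left end past it): [v, i] len 2
add v (repeat v, move left end past it): [i, v] len 2
add u: [i, v, u] len 3
add q: [i, v, u, q] len 4
add p: [i, v, u, q, p] len 5
add h: [i, v, u, q, p, h] len 6
Longest all-distinct length: 6.

6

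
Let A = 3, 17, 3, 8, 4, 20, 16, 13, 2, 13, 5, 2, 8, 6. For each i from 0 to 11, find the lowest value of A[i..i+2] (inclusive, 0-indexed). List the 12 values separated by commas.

3, 3, 3, 4, 4, 13, 2, 2, 2, 2, 2, 2

Sliding a size-3 window across the 14 values:
[3, 17, 3] → min 3
[17, 3, 8] → min 3
[3, 8, 4] → min 3
[8, 4, 20] → min 4
[4, 20, 16] → min 4
[20, 16, 13] → min 13
[16, 13, 2] → min 2
[13, 2, 13] → min 2
[2, 13, 5] → min 2
[13, 5, 2] → min 2
[5, 2, 8] → min 2
[2, 8, 6] → min 2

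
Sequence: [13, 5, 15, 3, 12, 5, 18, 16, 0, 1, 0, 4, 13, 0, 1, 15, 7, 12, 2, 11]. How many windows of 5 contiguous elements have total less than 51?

(13, 5, 15, 3, 12) → sum 48  < 51 ✓
(5, 15, 3, 12, 5) → sum 40  < 51 ✓
(15, 3, 12, 5, 18) → sum 53
(3, 12, 5, 18, 16) → sum 54
(12, 5, 18, 16, 0) → sum 51
(5, 18, 16, 0, 1) → sum 40  < 51 ✓
(18, 16, 0, 1, 0) → sum 35  < 51 ✓
(16, 0, 1, 0, 4) → sum 21  < 51 ✓
(0, 1, 0, 4, 13) → sum 18  < 51 ✓
(1, 0, 4, 13, 0) → sum 18  < 51 ✓
(0, 4, 13, 0, 1) → sum 18  < 51 ✓
(4, 13, 0, 1, 15) → sum 33  < 51 ✓
(13, 0, 1, 15, 7) → sum 36  < 51 ✓
(0, 1, 15, 7, 12) → sum 35  < 51 ✓
(1, 15, 7, 12, 2) → sum 37  < 51 ✓
(15, 7, 12, 2, 11) → sum 47  < 51 ✓
13 windows satisfy the condition.

13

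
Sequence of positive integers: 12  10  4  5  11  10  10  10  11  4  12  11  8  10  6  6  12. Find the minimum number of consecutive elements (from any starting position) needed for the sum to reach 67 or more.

add 12: running sum 12 < 67
add 10: running sum 22 < 67
add 4: running sum 26 < 67
add 5: running sum 31 < 67
add 11: running sum 42 < 67
add 10: running sum 52 < 67
add 10: running sum 62 < 67
add 10: shortest ending here [12, 10, 4, 5, 11, 10, 10, 10] sum 72, len 8
add 11: shortest ending here [10, 4, 5, 11, 10, 10, 10, 11] sum 71, len 8
add 4: shortest ending here [10, 4, 5, 11, 10, 10, 10, 11, 4] sum 75, len 9
add 12: shortest ending here [11, 10, 10, 10, 11, 4, 12] sum 68, len 7
add 11: shortest ending here [10, 10, 10, 11, 4, 12, 11] sum 68, len 7
add 8: shortest ending here [10, 10, 10, 11, 4, 12, 11, 8] sum 76, len 8
add 10: shortest ending here [10, 10, 11, 4, 12, 11, 8, 10] sum 76, len 8
add 6: shortest ending here [10, 11, 4, 12, 11, 8, 10, 6] sum 72, len 8
add 6: shortest ending here [11, 4, 12, 11, 8, 10, 6, 6] sum 68, len 8
add 12: shortest ending here [4, 12, 11, 8, 10, 6, 6, 12] sum 69, len 8
Shortest qualifying length: 7.

7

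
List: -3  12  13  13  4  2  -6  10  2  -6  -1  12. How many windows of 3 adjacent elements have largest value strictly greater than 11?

[-3, 12, 13] → max 13  > 11 ✓
[12, 13, 13] → max 13  > 11 ✓
[13, 13, 4] → max 13  > 11 ✓
[13, 4, 2] → max 13  > 11 ✓
[4, 2, -6] → max 4
[2, -6, 10] → max 10
[-6, 10, 2] → max 10
[10, 2, -6] → max 10
[2, -6, -1] → max 2
[-6, -1, 12] → max 12  > 11 ✓
5 windows satisfy the condition.

5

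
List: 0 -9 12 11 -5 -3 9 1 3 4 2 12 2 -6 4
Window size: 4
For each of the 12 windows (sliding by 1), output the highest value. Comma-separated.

Sliding a size-4 window across the 15 values:
(0, -9, 12, 11) → max 12
(-9, 12, 11, -5) → max 12
(12, 11, -5, -3) → max 12
(11, -5, -3, 9) → max 11
(-5, -3, 9, 1) → max 9
(-3, 9, 1, 3) → max 9
(9, 1, 3, 4) → max 9
(1, 3, 4, 2) → max 4
(3, 4, 2, 12) → max 12
(4, 2, 12, 2) → max 12
(2, 12, 2, -6) → max 12
(12, 2, -6, 4) → max 12

12, 12, 12, 11, 9, 9, 9, 4, 12, 12, 12, 12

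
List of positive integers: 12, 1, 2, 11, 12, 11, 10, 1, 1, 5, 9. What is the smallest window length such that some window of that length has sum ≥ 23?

2

add 12: running sum 12 < 23
add 1: running sum 13 < 23
add 2: running sum 15 < 23
end 3: [12, 1, 2, 11] sum 26, len 4
end 4: [11, 12] sum 23, len 2
end 5: [12, 11] sum 23, len 2
end 6: [12, 11, 10] sum 33, len 3
end 7: [12, 11, 10, 1] sum 34, len 4
end 8: [11, 10, 1, 1] sum 23, len 4
end 9: [11, 10, 1, 1, 5] sum 28, len 5
end 10: [10, 1, 1, 5, 9] sum 26, len 5
Shortest qualifying length: 2.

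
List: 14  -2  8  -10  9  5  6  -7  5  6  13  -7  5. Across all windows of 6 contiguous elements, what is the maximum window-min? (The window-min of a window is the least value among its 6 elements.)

(14, -2, 8, -10, 9, 5) → min -10
(-2, 8, -10, 9, 5, 6) → min -10
(8, -10, 9, 5, 6, -7) → min -10
(-10, 9, 5, 6, -7, 5) → min -10
(9, 5, 6, -7, 5, 6) → min -7
(5, 6, -7, 5, 6, 13) → min -7
(6, -7, 5, 6, 13, -7) → min -7
(-7, 5, 6, 13, -7, 5) → min -7
Maximum of these is -7.

-7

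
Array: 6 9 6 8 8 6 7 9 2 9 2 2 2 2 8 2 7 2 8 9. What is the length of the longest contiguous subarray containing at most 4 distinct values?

14

add 6: window [6] (1 distinct), len 1
add 9: window [6, 9] (2 distinct), len 2
add 6: window [6, 9, 6] (2 distinct), len 3
add 8: window [6, 9, 6, 8] (3 distinct), len 4
add 8: window [6, 9, 6, 8, 8] (3 distinct), len 5
add 6: window [6, 9, 6, 8, 8, 6] (3 distinct), len 6
add 7: window [6, 9, 6, 8, 8, 6, 7] (4 distinct), len 7
add 9: window [6, 9, 6, 8, 8, 6, 7, 9] (4 distinct), len 8
add 2: window [6, 7, 9, 2] (4 distinct), len 4
add 9: window [6, 7, 9, 2, 9] (4 distinct), len 5
add 2: window [6, 7, 9, 2, 9, 2] (4 distinct), len 6
add 2: window [6, 7, 9, 2, 9, 2, 2] (4 distinct), len 7
add 2: window [6, 7, 9, 2, 9, 2, 2, 2] (4 distinct), len 8
add 2: window [6, 7, 9, 2, 9, 2, 2, 2, 2] (4 distinct), len 9
add 8: window [7, 9, 2, 9, 2, 2, 2, 2, 8] (4 distinct), len 9
add 2: window [7, 9, 2, 9, 2, 2, 2, 2, 8, 2] (4 distinct), len 10
add 7: window [7, 9, 2, 9, 2, 2, 2, 2, 8, 2, 7] (4 distinct), len 11
add 2: window [7, 9, 2, 9, 2, 2, 2, 2, 8, 2, 7, 2] (4 distinct), len 12
add 8: window [7, 9, 2, 9, 2, 2, 2, 2, 8, 2, 7, 2, 8] (4 distinct), len 13
add 9: window [7, 9, 2, 9, 2, 2, 2, 2, 8, 2, 7, 2, 8, 9] (4 distinct), len 14
Longest length with ≤4 distinct: 14.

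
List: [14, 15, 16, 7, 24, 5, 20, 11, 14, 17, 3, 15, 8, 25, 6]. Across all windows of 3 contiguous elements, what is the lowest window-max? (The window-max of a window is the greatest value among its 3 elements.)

[14, 15, 16] → max 16
[15, 16, 7] → max 16
[16, 7, 24] → max 24
[7, 24, 5] → max 24
[24, 5, 20] → max 24
[5, 20, 11] → max 20
[20, 11, 14] → max 20
[11, 14, 17] → max 17
[14, 17, 3] → max 17
[17, 3, 15] → max 17
[3, 15, 8] → max 15
[15, 8, 25] → max 25
[8, 25, 6] → max 25
Lowest of these is 15.

15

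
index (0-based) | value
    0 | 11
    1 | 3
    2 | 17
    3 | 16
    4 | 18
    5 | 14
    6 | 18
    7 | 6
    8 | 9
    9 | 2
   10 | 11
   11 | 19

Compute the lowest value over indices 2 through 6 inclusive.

14

Elements at indices 2..6: 17, 16, 18, 14, 18
min(17, 16, 18, 14, 18) = 14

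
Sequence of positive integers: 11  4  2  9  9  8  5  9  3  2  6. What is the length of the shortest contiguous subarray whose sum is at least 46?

7

add 11: running sum 11 < 46
add 4: running sum 15 < 46
add 2: running sum 17 < 46
add 9: running sum 26 < 46
add 9: running sum 35 < 46
add 8: running sum 43 < 46
add 5: shortest ending here [11, 4, 2, 9, 9, 8, 5] sum 48, len 7
add 9: shortest ending here [4, 2, 9, 9, 8, 5, 9] sum 46, len 7
add 3: shortest ending here [4, 2, 9, 9, 8, 5, 9, 3] sum 49, len 8
add 2: shortest ending here [2, 9, 9, 8, 5, 9, 3, 2] sum 47, len 8
add 6: shortest ending here [9, 9, 8, 5, 9, 3, 2, 6] sum 51, len 8
Shortest qualifying length: 7.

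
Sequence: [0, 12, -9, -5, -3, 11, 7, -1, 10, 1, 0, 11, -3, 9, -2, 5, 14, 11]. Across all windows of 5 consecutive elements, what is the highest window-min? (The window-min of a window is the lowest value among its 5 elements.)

Each size-5 window and its min:
(0, 12, -9, -5, -3) → min -9
(12, -9, -5, -3, 11) → min -9
(-9, -5, -3, 11, 7) → min -9
(-5, -3, 11, 7, -1) → min -5
(-3, 11, 7, -1, 10) → min -3
(11, 7, -1, 10, 1) → min -1
(7, -1, 10, 1, 0) → min -1
(-1, 10, 1, 0, 11) → min -1
(10, 1, 0, 11, -3) → min -3
(1, 0, 11, -3, 9) → min -3
(0, 11, -3, 9, -2) → min -3
(11, -3, 9, -2, 5) → min -3
(-3, 9, -2, 5, 14) → min -3
(9, -2, 5, 14, 11) → min -2
Highest of these is -1.

-1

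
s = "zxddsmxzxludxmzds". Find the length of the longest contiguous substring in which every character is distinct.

[z] len 1
[z, x] len 2
[z, x, d] len 3
[d] len 1
[d, s] len 2
[d, s, m] len 3
[d, s, m, x] len 4
[d, s, m, x, z] len 5
[z, x] len 2
[z, x, l] len 3
[z, x, l, u] len 4
[z, x, l, u, d] len 5
[l, u, d, x] len 4
[l, u, d, x, m] len 5
[l, u, d, x, m, z] len 6
[x, m, z, d] len 4
[x, m, z, d, s] len 5
Longest all-distinct length: 6.

6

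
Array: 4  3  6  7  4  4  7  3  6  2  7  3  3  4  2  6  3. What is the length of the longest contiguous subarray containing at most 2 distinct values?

add 4: window [4] (1 distinct), len 1
add 3: window [4, 3] (2 distinct), len 2
add 6: window [3, 6] (2 distinct), len 2
add 7: window [6, 7] (2 distinct), len 2
add 4: window [7, 4] (2 distinct), len 2
add 4: window [7, 4, 4] (2 distinct), len 3
add 7: window [7, 4, 4, 7] (2 distinct), len 4
add 3: window [7, 3] (2 distinct), len 2
add 6: window [3, 6] (2 distinct), len 2
add 2: window [6, 2] (2 distinct), len 2
add 7: window [2, 7] (2 distinct), len 2
add 3: window [7, 3] (2 distinct), len 2
add 3: window [7, 3, 3] (2 distinct), len 3
add 4: window [3, 3, 4] (2 distinct), len 3
add 2: window [4, 2] (2 distinct), len 2
add 6: window [2, 6] (2 distinct), len 2
add 3: window [6, 3] (2 distinct), len 2
Longest length with ≤2 distinct: 4.

4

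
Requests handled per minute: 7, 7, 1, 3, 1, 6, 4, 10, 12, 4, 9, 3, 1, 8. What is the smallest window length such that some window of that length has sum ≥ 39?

5

add 7: running sum 7 < 39
add 7: running sum 14 < 39
add 1: running sum 15 < 39
add 3: running sum 18 < 39
add 1: running sum 19 < 39
add 6: running sum 25 < 39
add 4: running sum 29 < 39
add 10: shortest ending here [7, 7, 1, 3, 1, 6, 4, 10] sum 39, len 8
add 12: shortest ending here [7, 1, 3, 1, 6, 4, 10, 12] sum 44, len 8
add 4: shortest ending here [3, 1, 6, 4, 10, 12, 4] sum 40, len 7
add 9: shortest ending here [4, 10, 12, 4, 9] sum 39, len 5
add 3: shortest ending here [4, 10, 12, 4, 9, 3] sum 42, len 6
add 1: shortest ending here [10, 12, 4, 9, 3, 1] sum 39, len 6
add 8: shortest ending here [10, 12, 4, 9, 3, 1, 8] sum 47, len 7
Shortest qualifying length: 5.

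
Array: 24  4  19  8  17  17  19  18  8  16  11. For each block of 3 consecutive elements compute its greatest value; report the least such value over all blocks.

[24, 4, 19] → max 24
[4, 19, 8] → max 19
[19, 8, 17] → max 19
[8, 17, 17] → max 17
[17, 17, 19] → max 19
[17, 19, 18] → max 19
[19, 18, 8] → max 19
[18, 8, 16] → max 18
[8, 16, 11] → max 16
Least of these is 16.

16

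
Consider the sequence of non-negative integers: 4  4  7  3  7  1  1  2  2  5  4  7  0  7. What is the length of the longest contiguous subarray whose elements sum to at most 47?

[4] sum 4 len 1
[4, 4] sum 8 len 2
[4, 4, 7] sum 15 len 3
[4, 4, 7, 3] sum 18 len 4
[4, 4, 7, 3, 7] sum 25 len 5
[4, 4, 7, 3, 7, 1] sum 26 len 6
[4, 4, 7, 3, 7, 1, 1] sum 27 len 7
[4, 4, 7, 3, 7, 1, 1, 2] sum 29 len 8
[4, 4, 7, 3, 7, 1, 1, 2, 2] sum 31 len 9
[4, 4, 7, 3, 7, 1, 1, 2, 2, 5] sum 36 len 10
[4, 4, 7, 3, 7, 1, 1, 2, 2, 5, 4] sum 40 len 11
[4, 4, 7, 3, 7, 1, 1, 2, 2, 5, 4, 7] sum 47 len 12
[4, 4, 7, 3, 7, 1, 1, 2, 2, 5, 4, 7, 0] sum 47 len 13
[7, 3, 7, 1, 1, 2, 2, 5, 4, 7, 0, 7] sum 46 len 12
Longest length seen: 13.

13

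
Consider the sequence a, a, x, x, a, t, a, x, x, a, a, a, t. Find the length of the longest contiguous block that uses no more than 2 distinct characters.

[a] 1 distinct, len 1
[a, a] 1 distinct, len 2
[a, a, x] 2 distinct, len 3
[a, a, x, x] 2 distinct, len 4
[a, a, x, x, a] 2 distinct, len 5
[a, t] 2 distinct, len 2
[a, t, a] 2 distinct, len 3
[a, x] 2 distinct, len 2
[a, x, x] 2 distinct, len 3
[a, x, x, a] 2 distinct, len 4
[a, x, x, a, a] 2 distinct, len 5
[a, x, x, a, a, a] 2 distinct, len 6
[a, a, a, t] 2 distinct, len 4
Longest length with ≤2 distinct: 6.

6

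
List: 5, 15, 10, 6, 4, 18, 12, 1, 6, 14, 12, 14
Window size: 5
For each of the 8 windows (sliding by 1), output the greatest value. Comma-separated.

5 15 10 6 4 → max 15
15 10 6 4 18 → max 18
10 6 4 18 12 → max 18
6 4 18 12 1 → max 18
4 18 12 1 6 → max 18
18 12 1 6 14 → max 18
12 1 6 14 12 → max 14
1 6 14 12 14 → max 14

15, 18, 18, 18, 18, 18, 14, 14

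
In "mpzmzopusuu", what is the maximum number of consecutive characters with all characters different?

6

[m] len 1
[m, p] len 2
[m, p, z] len 3
[p, z, m] len 3
[m, z] len 2
[m, z, o] len 3
[m, z, o, p] len 4
[m, z, o, p, u] len 5
[m, z, o, p, u, s] len 6
[s, u] len 2
[u] len 1
Longest all-distinct length: 6.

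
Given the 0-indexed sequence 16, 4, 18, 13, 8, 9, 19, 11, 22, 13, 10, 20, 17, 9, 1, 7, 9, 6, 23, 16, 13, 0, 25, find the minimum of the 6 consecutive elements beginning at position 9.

1

Elements at indices 9..14: 13, 10, 20, 17, 9, 1
min(13, 10, 20, 17, 9, 1) = 1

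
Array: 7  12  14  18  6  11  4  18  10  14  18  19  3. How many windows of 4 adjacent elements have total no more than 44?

7 12 14 18 → sum 51
12 14 18 6 → sum 50
14 18 6 11 → sum 49
18 6 11 4 → sum 39  ≤ 44 ✓
6 11 4 18 → sum 39  ≤ 44 ✓
11 4 18 10 → sum 43  ≤ 44 ✓
4 18 10 14 → sum 46
18 10 14 18 → sum 60
10 14 18 19 → sum 61
14 18 19 3 → sum 54
3 windows satisfy the condition.

3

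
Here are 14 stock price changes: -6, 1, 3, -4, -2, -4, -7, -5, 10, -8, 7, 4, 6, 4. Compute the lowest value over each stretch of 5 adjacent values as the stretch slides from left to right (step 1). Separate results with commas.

(-6, 1, 3, -4, -2) → min -6
(1, 3, -4, -2, -4) → min -4
(3, -4, -2, -4, -7) → min -7
(-4, -2, -4, -7, -5) → min -7
(-2, -4, -7, -5, 10) → min -7
(-4, -7, -5, 10, -8) → min -8
(-7, -5, 10, -8, 7) → min -8
(-5, 10, -8, 7, 4) → min -8
(10, -8, 7, 4, 6) → min -8
(-8, 7, 4, 6, 4) → min -8

-6, -4, -7, -7, -7, -8, -8, -8, -8, -8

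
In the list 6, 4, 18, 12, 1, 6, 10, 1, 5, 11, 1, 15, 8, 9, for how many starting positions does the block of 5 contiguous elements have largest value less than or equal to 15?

7

6 4 18 12 1 → max 18
4 18 12 1 6 → max 18
18 12 1 6 10 → max 18
12 1 6 10 1 → max 12  ≤ 15 ✓
1 6 10 1 5 → max 10  ≤ 15 ✓
6 10 1 5 11 → max 11  ≤ 15 ✓
10 1 5 11 1 → max 11  ≤ 15 ✓
1 5 11 1 15 → max 15  ≤ 15 ✓
5 11 1 15 8 → max 15  ≤ 15 ✓
11 1 15 8 9 → max 15  ≤ 15 ✓
7 windows satisfy the condition.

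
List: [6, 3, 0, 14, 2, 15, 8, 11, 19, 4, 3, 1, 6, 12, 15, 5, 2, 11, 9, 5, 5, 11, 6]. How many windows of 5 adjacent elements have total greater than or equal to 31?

6 3 0 14 2 → sum 25
3 0 14 2 15 → sum 34  ≥ 31 ✓
0 14 2 15 8 → sum 39  ≥ 31 ✓
14 2 15 8 11 → sum 50  ≥ 31 ✓
2 15 8 11 19 → sum 55  ≥ 31 ✓
15 8 11 19 4 → sum 57  ≥ 31 ✓
8 11 19 4 3 → sum 45  ≥ 31 ✓
11 19 4 3 1 → sum 38  ≥ 31 ✓
19 4 3 1 6 → sum 33  ≥ 31 ✓
4 3 1 6 12 → sum 26
3 1 6 12 15 → sum 37  ≥ 31 ✓
1 6 12 15 5 → sum 39  ≥ 31 ✓
6 12 15 5 2 → sum 40  ≥ 31 ✓
12 15 5 2 11 → sum 45  ≥ 31 ✓
15 5 2 11 9 → sum 42  ≥ 31 ✓
5 2 11 9 5 → sum 32  ≥ 31 ✓
2 11 9 5 5 → sum 32  ≥ 31 ✓
11 9 5 5 11 → sum 41  ≥ 31 ✓
9 5 5 11 6 → sum 36  ≥ 31 ✓
17 windows satisfy the condition.

17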